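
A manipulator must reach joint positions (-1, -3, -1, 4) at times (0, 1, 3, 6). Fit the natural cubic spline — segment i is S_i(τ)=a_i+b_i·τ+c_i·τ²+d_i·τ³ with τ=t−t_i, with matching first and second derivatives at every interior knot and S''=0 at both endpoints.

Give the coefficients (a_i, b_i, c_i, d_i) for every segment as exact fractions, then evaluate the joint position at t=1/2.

Δ: Δ0=-2, Δ1=1, Δ2=5/3
row 1: diag=6, rhs=18; c'=1/3, d'=3
row 2: denom=10−2·1/3=28/3; d'=(4−2·3)/(28/3)=-3/14
back: M2=-3/14
back: M1=3−1/3·-3/14=43/14
M: M0=0, M1=43/14, M2=-3/14, M3=0
seg 0: a=-1, c=M0/2=0, d=(M1−M0)/(6·1)=43/84, b=Δ0−h0·(2M0+M1)/6=-211/84
seg 1: a=-3, c=M1/2=43/28, d=(M2−M1)/(6·2)=-23/84, b=Δ1−h1·(2M1+M2)/6=-41/42
seg 2: a=-1, c=M2/2=-3/28, d=(M3−M2)/(6·3)=1/84, b=Δ2−h2·(2M2+M3)/6=79/42
t_q=1/2 → seg 0, τ=1/2; S=-1+-211/84·τ+0·τ²+43/84·τ³=-491/224

  seg 0: a=-1 b=-211/84 c=0 d=43/84
  seg 1: a=-3 b=-41/42 c=43/28 d=-23/84
  seg 2: a=-1 b=79/42 c=-3/28 d=1/84
S(1/2) = -491/224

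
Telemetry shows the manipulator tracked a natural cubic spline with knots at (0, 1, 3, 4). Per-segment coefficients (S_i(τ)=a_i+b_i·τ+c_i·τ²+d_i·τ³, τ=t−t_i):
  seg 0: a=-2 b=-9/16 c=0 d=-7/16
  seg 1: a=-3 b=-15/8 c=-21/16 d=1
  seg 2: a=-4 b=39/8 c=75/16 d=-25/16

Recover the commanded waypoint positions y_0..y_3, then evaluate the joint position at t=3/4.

y_0=-2 y_1=-3 y_2=-4 y_3=4
S(3/4) = -2669/1024

y_0 = S_0(0) = a_0 = -2
y_1 = S_1(0) = a_1 = -3
y_2 = S_2(0) = a_2 = -4
y_3 = S_2(1) = 4
t_q=3/4 is in segment 0 (τ=3/4); S_0(τ)=-2669/1024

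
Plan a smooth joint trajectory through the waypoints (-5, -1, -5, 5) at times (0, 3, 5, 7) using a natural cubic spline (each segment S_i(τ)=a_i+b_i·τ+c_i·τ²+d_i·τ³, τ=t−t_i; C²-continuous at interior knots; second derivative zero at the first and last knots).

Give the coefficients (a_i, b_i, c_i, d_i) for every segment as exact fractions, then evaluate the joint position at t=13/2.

Δ: Δ0=4/3, Δ1=-2, Δ2=5
row 1: diag=10, rhs=-20; c'=1/5, d'=-2
row 2: denom=8−2·1/5=38/5; d'=(42−2·-2)/(38/5)=115/19
back: M2=115/19
back: M1=-2−1/5·115/19=-61/19
M: M0=0, M1=-61/19, M2=115/19, M3=0
seg 0: a=-5, c=M0/2=0, d=(M1−M0)/(6·3)=-61/342, b=Δ0−h0·(2M0+M1)/6=335/114
seg 1: a=-1, c=M1/2=-61/38, d=(M2−M1)/(6·2)=44/57, b=Δ1−h1·(2M1+M2)/6=-107/57
seg 2: a=-5, c=M2/2=115/38, d=(M3−M2)/(6·2)=-115/228, b=Δ2−h2·(2M2+M3)/6=55/57
t_q=13/2 → seg 2, τ=3/2; S=-5+55/57·τ+115/38·τ²+-115/228·τ³=945/608

  seg 0: a=-5 b=335/114 c=0 d=-61/342
  seg 1: a=-1 b=-107/57 c=-61/38 d=44/57
  seg 2: a=-5 b=55/57 c=115/38 d=-115/228
S(13/2) = 945/608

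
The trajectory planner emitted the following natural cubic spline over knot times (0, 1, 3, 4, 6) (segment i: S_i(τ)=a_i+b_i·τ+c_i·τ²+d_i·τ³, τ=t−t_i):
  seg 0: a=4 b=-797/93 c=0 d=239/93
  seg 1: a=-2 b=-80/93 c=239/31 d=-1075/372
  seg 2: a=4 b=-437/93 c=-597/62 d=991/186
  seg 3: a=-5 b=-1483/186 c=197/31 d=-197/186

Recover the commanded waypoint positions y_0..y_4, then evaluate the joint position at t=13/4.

y_0 = S_0(0) = a_0 = 4
y_1 = S_1(0) = a_1 = -2
y_2 = S_2(0) = a_2 = 4
y_3 = S_3(0) = a_3 = -5
y_4 = S_3(2) = -4
t_q=13/4 is in segment 2 (τ=1/4); S_2(τ)=9153/3968

y_0=4 y_1=-2 y_2=4 y_3=-5 y_4=-4
S(13/4) = 9153/3968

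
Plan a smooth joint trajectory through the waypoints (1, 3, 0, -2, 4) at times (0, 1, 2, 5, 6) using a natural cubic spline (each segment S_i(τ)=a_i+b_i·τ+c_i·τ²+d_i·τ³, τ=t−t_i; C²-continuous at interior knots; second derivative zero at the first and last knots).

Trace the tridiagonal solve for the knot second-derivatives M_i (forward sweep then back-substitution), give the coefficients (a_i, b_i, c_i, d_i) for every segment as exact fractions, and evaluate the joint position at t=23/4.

Δ: Δ0=2, Δ1=-3, Δ2=-2/3, Δ3=6
row 1: diag=4, rhs=-30; c'=1/4, d'=-15/2
row 2: denom=8−1·1/4=31/4; d'=(14−1·-15/2)/(31/4)=86/31
row 3: denom=8−3·12/31=212/31; d'=(40−3·86/31)/(212/31)=491/106
back: M3=491/106
back: M2=86/31−12/31·491/106=52/53
back: M1=-15/2−1/4·52/53=-821/106
M: M0=0, M1=-821/106, M2=52/53, M3=491/106, M4=0
seg 0: a=1, c=M0/2=0, d=(M1−M0)/(6·1)=-821/636, b=Δ0−h0·(2M0+M1)/6=2093/636
seg 1: a=3, c=M1/2=-821/212, d=(M2−M1)/(6·1)=925/636, b=Δ1−h1·(2M1+M2)/6=-185/318
seg 2: a=0, c=M2/2=26/53, d=(M3−M2)/(6·3)=43/212, b=Δ2−h2·(2M2+M3)/6=-2521/636
seg 3: a=-2, c=M3/2=491/212, d=(M4−M3)/(6·1)=-491/636, b=Δ3−h3·(2M3+M4)/6=1417/318
t_q=23/4 → seg 3, τ=3/4; S=-2+1417/318·τ+491/212·τ²+-491/636·τ³=31465/13568

  seg 0: a=1 b=2093/636 c=0 d=-821/636
  seg 1: a=3 b=-185/318 c=-821/212 d=925/636
  seg 2: a=0 b=-2521/636 c=26/53 d=43/212
  seg 3: a=-2 b=1417/318 c=491/212 d=-491/636
S(23/4) = 31465/13568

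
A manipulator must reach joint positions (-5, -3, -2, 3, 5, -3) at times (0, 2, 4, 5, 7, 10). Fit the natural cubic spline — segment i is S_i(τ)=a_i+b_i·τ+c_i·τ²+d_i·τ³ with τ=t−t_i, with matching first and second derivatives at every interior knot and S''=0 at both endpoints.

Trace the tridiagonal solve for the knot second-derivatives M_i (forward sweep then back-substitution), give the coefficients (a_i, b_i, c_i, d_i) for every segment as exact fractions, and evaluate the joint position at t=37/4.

  seg 0: a=-5 b=5773/3576 c=0 d=-2197/14304
  seg 1: a=-3 b=-409/1788 c=-2197/2384 d=9197/14304
  seg 2: a=-2 b=13591/3576 c=875/298 d=-6211/3576
  seg 3: a=3 b=7979/1788 c=-2711/1192 d=971/3576
  seg 4: a=5 b=-2461/1788 c=-769/1192 d=769/10728
S(37/4) = -41683/76288

Δ: Δ0=1, Δ1=1/2, Δ2=5, Δ3=1, Δ4=-8/3
row 1: diag=8, rhs=-3; c'=1/4, d'=-3/8
row 2: denom=6−2·1/4=11/2; d'=(27−2·-3/8)/(11/2)=111/22
row 3: denom=6−1·2/11=64/11; d'=(-24−1·111/22)/(64/11)=-639/128
row 4: denom=10−2·11/32=149/16; d'=(-22−2·-639/128)/(149/16)=-769/596
back: M4=-769/596
back: M3=-639/128−11/32·-769/596=-2711/596
back: M2=111/22−2/11·-2711/596=875/149
back: M1=-3/8−1/4·875/149=-2197/1192
M: M0=0, M1=-2197/1192, M2=875/149, M3=-2711/596, M4=-769/596, M5=0
seg 0: a=-5, c=M0/2=0, d=(M1−M0)/(6·2)=-2197/14304, b=Δ0−h0·(2M0+M1)/6=5773/3576
seg 1: a=-3, c=M1/2=-2197/2384, d=(M2−M1)/(6·2)=9197/14304, b=Δ1−h1·(2M1+M2)/6=-409/1788
seg 2: a=-2, c=M2/2=875/298, d=(M3−M2)/(6·1)=-6211/3576, b=Δ2−h2·(2M2+M3)/6=13591/3576
seg 3: a=3, c=M3/2=-2711/1192, d=(M4−M3)/(6·2)=971/3576, b=Δ3−h3·(2M3+M4)/6=7979/1788
seg 4: a=5, c=M4/2=-769/1192, d=(M5−M4)/(6·3)=769/10728, b=Δ4−h4·(2M4+M5)/6=-2461/1788
t_q=37/4 → seg 4, τ=9/4; S=5+-2461/1788·τ+-769/1192·τ²+769/10728·τ³=-41683/76288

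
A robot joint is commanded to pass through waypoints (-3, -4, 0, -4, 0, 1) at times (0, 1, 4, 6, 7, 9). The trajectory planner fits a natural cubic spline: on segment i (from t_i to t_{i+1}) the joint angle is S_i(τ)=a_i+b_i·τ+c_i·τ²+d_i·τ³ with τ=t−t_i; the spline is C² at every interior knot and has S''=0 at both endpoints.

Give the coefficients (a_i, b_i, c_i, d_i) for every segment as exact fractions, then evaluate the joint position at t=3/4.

Δ: Δ0=-1, Δ1=4/3, Δ2=-2, Δ3=4, Δ4=1/2
row 1: diag=8, rhs=14; c'=3/8, d'=7/4
row 2: denom=10−3·3/8=71/8; d'=(-20−3·7/4)/(71/8)=-202/71
row 3: denom=6−2·16/71=394/71; d'=(36−2·-202/71)/(394/71)=1480/197
row 4: denom=6−1·71/394=2293/394; d'=(-21−1·1480/197)/(2293/394)=-11234/2293
back: M4=-11234/2293
back: M3=1480/197−71/394·-11234/2293=19251/2293
back: M2=-202/71−16/71·19251/2293=-10862/2293
back: M1=7/4−3/8·-10862/2293=8086/2293
M: M0=0, M1=8086/2293, M2=-10862/2293, M3=19251/2293, M4=-11234/2293, M5=0
seg 0: a=-3, c=M0/2=0, d=(M1−M0)/(6·1)=4043/6879, b=Δ0−h0·(2M0+M1)/6=-10922/6879
seg 1: a=-4, c=M1/2=4043/2293, d=(M2−M1)/(6·3)=-3158/6879, b=Δ1−h1·(2M1+M2)/6=1207/6879
seg 2: a=0, c=M2/2=-5431/2293, d=(M3−M2)/(6·2)=30113/27516, b=Δ2−h2·(2M2+M3)/6=-11285/6879
seg 3: a=-4, c=M3/2=19251/4586, d=(M4−M3)/(6·1)=-30485/13758, b=Δ3−h3·(2M3+M4)/6=13882/6879
seg 4: a=0, c=M4/2=-5617/2293, d=(M5−M4)/(6·2)=5617/13758, b=Δ4−h4·(2M4+M5)/6=51815/13758
t_q=3/4 → seg 0, τ=3/4; S=-3+-10922/6879·τ+0·τ²+4043/6879·τ³=-578621/146752

  seg 0: a=-3 b=-10922/6879 c=0 d=4043/6879
  seg 1: a=-4 b=1207/6879 c=4043/2293 d=-3158/6879
  seg 2: a=0 b=-11285/6879 c=-5431/2293 d=30113/27516
  seg 3: a=-4 b=13882/6879 c=19251/4586 d=-30485/13758
  seg 4: a=0 b=51815/13758 c=-5617/2293 d=5617/13758
S(3/4) = -578621/146752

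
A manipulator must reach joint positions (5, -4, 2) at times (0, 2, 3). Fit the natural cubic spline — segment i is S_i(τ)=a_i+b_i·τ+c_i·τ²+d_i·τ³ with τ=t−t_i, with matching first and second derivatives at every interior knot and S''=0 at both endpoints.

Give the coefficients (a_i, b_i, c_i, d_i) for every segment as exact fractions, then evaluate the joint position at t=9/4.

  seg 0: a=5 b=-8 c=0 d=7/8
  seg 1: a=-4 b=5/2 c=21/4 d=-7/4
S(9/4) = -787/256

Δ: Δ0=-9/2, Δ1=6
row 1: diag=6, rhs=63; c'=1/6, d'=21/2
back: M1=21/2
M: M0=0, M1=21/2, M2=0
seg 0: a=5, c=M0/2=0, d=(M1−M0)/(6·2)=7/8, b=Δ0−h0·(2M0+M1)/6=-8
seg 1: a=-4, c=M1/2=21/4, d=(M2−M1)/(6·1)=-7/4, b=Δ1−h1·(2M1+M2)/6=5/2
t_q=9/4 → seg 1, τ=1/4; S=-4+5/2·τ+21/4·τ²+-7/4·τ³=-787/256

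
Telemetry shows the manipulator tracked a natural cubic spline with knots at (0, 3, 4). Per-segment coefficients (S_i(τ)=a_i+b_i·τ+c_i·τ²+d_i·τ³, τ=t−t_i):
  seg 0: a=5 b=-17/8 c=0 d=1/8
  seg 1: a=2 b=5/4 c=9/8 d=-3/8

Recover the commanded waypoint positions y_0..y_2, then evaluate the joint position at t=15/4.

y_0=5 y_1=2 y_2=4
S(15/4) = 1747/512

y_0 = S_0(0) = a_0 = 5
y_1 = S_1(0) = a_1 = 2
y_2 = S_1(1) = 4
t_q=15/4 is in segment 1 (τ=3/4); S_1(τ)=1747/512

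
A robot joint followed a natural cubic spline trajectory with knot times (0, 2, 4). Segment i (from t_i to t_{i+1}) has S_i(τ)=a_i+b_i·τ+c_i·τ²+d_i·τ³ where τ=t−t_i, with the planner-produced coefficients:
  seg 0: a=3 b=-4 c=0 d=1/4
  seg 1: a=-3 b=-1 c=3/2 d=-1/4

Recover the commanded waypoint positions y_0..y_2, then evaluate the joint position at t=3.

y_0=3 y_1=-3 y_2=-1
S(3) = -11/4

y_0 = S_0(0) = a_0 = 3
y_1 = S_1(0) = a_1 = -3
y_2 = S_1(2) = -1
t_q=3 is in segment 1 (τ=1); S_1(τ)=-11/4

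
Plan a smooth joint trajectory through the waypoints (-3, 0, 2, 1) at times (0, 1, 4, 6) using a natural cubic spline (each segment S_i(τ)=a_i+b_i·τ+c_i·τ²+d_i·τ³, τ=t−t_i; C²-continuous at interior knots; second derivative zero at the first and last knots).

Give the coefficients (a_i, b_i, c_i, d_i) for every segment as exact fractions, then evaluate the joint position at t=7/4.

  seg 0: a=-3 b=1397/426 c=0 d=-119/426
  seg 1: a=0 b=520/213 c=-119/142 d=35/426
  seg 2: a=2 b=-157/426 c=-7/71 d=7/426
S(7/4) = 12671/9088

Δ: Δ0=3, Δ1=2/3, Δ2=-1/2
row 1: diag=8, rhs=-14; c'=3/8, d'=-7/4
row 2: denom=10−3·3/8=71/8; d'=(-7−3·-7/4)/(71/8)=-14/71
back: M2=-14/71
back: M1=-7/4−3/8·-14/71=-119/71
M: M0=0, M1=-119/71, M2=-14/71, M3=0
seg 0: a=-3, c=M0/2=0, d=(M1−M0)/(6·1)=-119/426, b=Δ0−h0·(2M0+M1)/6=1397/426
seg 1: a=0, c=M1/2=-119/142, d=(M2−M1)/(6·3)=35/426, b=Δ1−h1·(2M1+M2)/6=520/213
seg 2: a=2, c=M2/2=-7/71, d=(M3−M2)/(6·2)=7/426, b=Δ2−h2·(2M2+M3)/6=-157/426
t_q=7/4 → seg 1, τ=3/4; S=0+520/213·τ+-119/142·τ²+35/426·τ³=12671/9088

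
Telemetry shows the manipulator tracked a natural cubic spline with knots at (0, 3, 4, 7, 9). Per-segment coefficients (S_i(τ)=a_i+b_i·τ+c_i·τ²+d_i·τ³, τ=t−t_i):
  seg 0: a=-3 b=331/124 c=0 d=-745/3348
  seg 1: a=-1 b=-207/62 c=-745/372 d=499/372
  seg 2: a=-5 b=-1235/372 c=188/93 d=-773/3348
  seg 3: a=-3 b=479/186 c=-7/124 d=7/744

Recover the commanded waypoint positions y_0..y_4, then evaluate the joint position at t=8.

y_0=-3 y_1=-1 y_2=-5 y_3=-3 y_4=2
S(8) = -117/248

y_0 = S_0(0) = a_0 = -3
y_1 = S_1(0) = a_1 = -1
y_2 = S_2(0) = a_2 = -5
y_3 = S_3(0) = a_3 = -3
y_4 = S_3(2) = 2
t_q=8 is in segment 3 (τ=1); S_3(τ)=-117/248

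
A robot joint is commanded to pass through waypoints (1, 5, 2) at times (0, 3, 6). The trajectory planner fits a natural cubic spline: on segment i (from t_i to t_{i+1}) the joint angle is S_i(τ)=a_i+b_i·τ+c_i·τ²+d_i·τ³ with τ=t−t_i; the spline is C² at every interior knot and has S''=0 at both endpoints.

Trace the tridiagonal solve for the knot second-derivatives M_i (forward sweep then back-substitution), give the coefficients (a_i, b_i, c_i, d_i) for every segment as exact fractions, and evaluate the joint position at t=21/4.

  seg 0: a=1 b=23/12 c=0 d=-7/108
  seg 1: a=5 b=1/6 c=-7/12 d=7/108
S(21/4) = 809/256

Δ: Δ0=4/3, Δ1=-1
row 1: diag=12, rhs=-14; c'=1/4, d'=-7/6
back: M1=-7/6
M: M0=0, M1=-7/6, M2=0
seg 0: a=1, c=M0/2=0, d=(M1−M0)/(6·3)=-7/108, b=Δ0−h0·(2M0+M1)/6=23/12
seg 1: a=5, c=M1/2=-7/12, d=(M2−M1)/(6·3)=7/108, b=Δ1−h1·(2M1+M2)/6=1/6
t_q=21/4 → seg 1, τ=9/4; S=5+1/6·τ+-7/12·τ²+7/108·τ³=809/256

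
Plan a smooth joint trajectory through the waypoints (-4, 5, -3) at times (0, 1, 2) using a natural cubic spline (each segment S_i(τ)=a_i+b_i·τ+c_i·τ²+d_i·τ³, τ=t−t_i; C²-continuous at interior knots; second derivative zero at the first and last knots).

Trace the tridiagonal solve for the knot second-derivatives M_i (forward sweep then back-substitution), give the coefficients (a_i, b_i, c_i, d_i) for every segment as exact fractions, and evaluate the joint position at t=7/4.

Δ: Δ0=9, Δ1=-8
row 1: diag=4, rhs=-102; c'=1/4, d'=-51/2
back: M1=-51/2
M: M0=0, M1=-51/2, M2=0
seg 0: a=-4, c=M0/2=0, d=(M1−M0)/(6·1)=-17/4, b=Δ0−h0·(2M0+M1)/6=53/4
seg 1: a=5, c=M1/2=-51/4, d=(M2−M1)/(6·1)=17/4, b=Δ1−h1·(2M1+M2)/6=1/2
t_q=7/4 → seg 1, τ=3/4; S=5+1/2·τ+-51/4·τ²+17/4·τ³=-1/256

  seg 0: a=-4 b=53/4 c=0 d=-17/4
  seg 1: a=5 b=1/2 c=-51/4 d=17/4
S(7/4) = -1/256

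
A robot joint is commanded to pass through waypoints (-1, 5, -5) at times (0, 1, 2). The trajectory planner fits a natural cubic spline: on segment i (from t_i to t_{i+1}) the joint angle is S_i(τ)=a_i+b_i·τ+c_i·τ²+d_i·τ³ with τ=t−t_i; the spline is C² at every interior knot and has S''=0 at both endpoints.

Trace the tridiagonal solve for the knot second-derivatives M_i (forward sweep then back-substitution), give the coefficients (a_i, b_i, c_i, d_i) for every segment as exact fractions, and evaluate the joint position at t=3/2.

  seg 0: a=-1 b=10 c=0 d=-4
  seg 1: a=5 b=-2 c=-12 d=4
S(3/2) = 3/2

Δ: Δ0=6, Δ1=-10
row 1: diag=4, rhs=-96; c'=1/4, d'=-24
back: M1=-24
M: M0=0, M1=-24, M2=0
seg 0: a=-1, c=M0/2=0, d=(M1−M0)/(6·1)=-4, b=Δ0−h0·(2M0+M1)/6=10
seg 1: a=5, c=M1/2=-12, d=(M2−M1)/(6·1)=4, b=Δ1−h1·(2M1+M2)/6=-2
t_q=3/2 → seg 1, τ=1/2; S=5+-2·τ+-12·τ²+4·τ³=3/2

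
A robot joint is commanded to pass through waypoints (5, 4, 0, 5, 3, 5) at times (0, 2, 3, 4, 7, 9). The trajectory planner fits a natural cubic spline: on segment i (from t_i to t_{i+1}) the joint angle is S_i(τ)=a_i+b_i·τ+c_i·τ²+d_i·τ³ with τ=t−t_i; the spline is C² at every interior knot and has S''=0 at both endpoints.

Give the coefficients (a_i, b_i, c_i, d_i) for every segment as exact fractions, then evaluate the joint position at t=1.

  seg 0: a=5 b=1169/726 c=0 d=-383/726
  seg 1: a=4 b=-3427/726 c=-383/121 d=2821/726
  seg 2: a=0 b=20/33 c=2055/242 d=-2975/726
  seg 3: a=5 b=3845/726 c=-460/121 d=439/726
  seg 4: a=3 b=-431/363 c=397/242 d=-397/1452
S(1) = 736/121

Δ: Δ0=-1/2, Δ1=-4, Δ2=5, Δ3=-2/3, Δ4=1
row 1: diag=6, rhs=-21; c'=1/6, d'=-7/2
row 2: denom=4−1·1/6=23/6; d'=(54−1·-7/2)/(23/6)=15
row 3: denom=8−1·6/23=178/23; d'=(-34−1·15)/(178/23)=-1127/178
row 4: denom=10−3·69/178=1573/178; d'=(10−3·-1127/178)/(1573/178)=397/121
back: M4=397/121
back: M3=-1127/178−69/178·397/121=-920/121
back: M2=15−6/23·-920/121=2055/121
back: M1=-7/2−1/6·2055/121=-766/121
M: M0=0, M1=-766/121, M2=2055/121, M3=-920/121, M4=397/121, M5=0
seg 0: a=5, c=M0/2=0, d=(M1−M0)/(6·2)=-383/726, b=Δ0−h0·(2M0+M1)/6=1169/726
seg 1: a=4, c=M1/2=-383/121, d=(M2−M1)/(6·1)=2821/726, b=Δ1−h1·(2M1+M2)/6=-3427/726
seg 2: a=0, c=M2/2=2055/242, d=(M3−M2)/(6·1)=-2975/726, b=Δ2−h2·(2M2+M3)/6=20/33
seg 3: a=5, c=M3/2=-460/121, d=(M4−M3)/(6·3)=439/726, b=Δ3−h3·(2M3+M4)/6=3845/726
seg 4: a=3, c=M4/2=397/242, d=(M5−M4)/(6·2)=-397/1452, b=Δ4−h4·(2M4+M5)/6=-431/363
t_q=1 → seg 0, τ=1; S=5+1169/726·τ+0·τ²+-383/726·τ³=736/121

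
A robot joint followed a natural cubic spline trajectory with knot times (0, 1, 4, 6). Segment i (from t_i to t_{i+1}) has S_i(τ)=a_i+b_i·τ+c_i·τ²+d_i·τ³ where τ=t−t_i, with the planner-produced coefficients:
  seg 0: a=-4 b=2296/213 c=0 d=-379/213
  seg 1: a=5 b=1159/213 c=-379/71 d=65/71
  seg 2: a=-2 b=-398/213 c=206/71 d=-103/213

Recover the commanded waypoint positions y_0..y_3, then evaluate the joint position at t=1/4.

y_0 = S_0(0) = a_0 = -4
y_1 = S_1(0) = a_1 = 5
y_2 = S_2(0) = a_2 = -2
y_3 = S_2(2) = 2
t_q=1/4 is in segment 0 (τ=1/4); S_0(τ)=-6057/4544

y_0=-4 y_1=5 y_2=-2 y_3=2
S(1/4) = -6057/4544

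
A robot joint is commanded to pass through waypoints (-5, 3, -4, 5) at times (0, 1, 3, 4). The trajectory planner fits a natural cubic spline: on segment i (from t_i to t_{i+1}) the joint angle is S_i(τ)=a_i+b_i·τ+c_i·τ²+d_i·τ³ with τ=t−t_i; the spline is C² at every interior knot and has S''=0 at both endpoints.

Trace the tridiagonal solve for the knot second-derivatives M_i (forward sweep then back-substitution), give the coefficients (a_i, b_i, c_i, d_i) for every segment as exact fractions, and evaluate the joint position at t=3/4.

Δ: Δ0=8, Δ1=-7/2, Δ2=9
row 1: diag=6, rhs=-69; c'=1/3, d'=-23/2
row 2: denom=6−2·1/3=16/3; d'=(75−2·-23/2)/(16/3)=147/8
back: M2=147/8
back: M1=-23/2−1/3·147/8=-141/8
M: M0=0, M1=-141/8, M2=147/8, M3=0
seg 0: a=-5, c=M0/2=0, d=(M1−M0)/(6·1)=-47/16, b=Δ0−h0·(2M0+M1)/6=175/16
seg 1: a=3, c=M1/2=-141/16, d=(M2−M1)/(6·2)=3, b=Δ1−h1·(2M1+M2)/6=17/8
seg 2: a=-4, c=M2/2=147/16, d=(M3−M2)/(6·1)=-49/16, b=Δ2−h2·(2M2+M3)/6=23/8
t_q=3/4 → seg 0, τ=3/4; S=-5+175/16·τ+0·τ²+-47/16·τ³=2011/1024

  seg 0: a=-5 b=175/16 c=0 d=-47/16
  seg 1: a=3 b=17/8 c=-141/16 d=3
  seg 2: a=-4 b=23/8 c=147/16 d=-49/16
S(3/4) = 2011/1024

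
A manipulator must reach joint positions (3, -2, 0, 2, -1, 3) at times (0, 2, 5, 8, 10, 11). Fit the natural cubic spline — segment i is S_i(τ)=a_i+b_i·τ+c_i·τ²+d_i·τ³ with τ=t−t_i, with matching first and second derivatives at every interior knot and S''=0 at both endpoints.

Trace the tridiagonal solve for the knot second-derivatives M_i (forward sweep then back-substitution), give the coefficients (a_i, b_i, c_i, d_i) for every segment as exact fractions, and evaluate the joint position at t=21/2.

Δ: Δ0=-5/2, Δ1=2/3, Δ2=2/3, Δ3=-3/2, Δ4=4
row 1: diag=10, rhs=19; c'=3/10, d'=19/10
row 2: denom=12−3·3/10=111/10; d'=(0−3·19/10)/(111/10)=-19/37
row 3: denom=10−3·10/37=340/37; d'=(-13−3·-19/37)/(340/37)=-106/85
row 4: denom=6−2·37/170=473/85; d'=(33−2·-106/85)/(473/85)=3017/473
back: M4=3017/473
back: M3=-106/85−37/170·3017/473=-2493/946
back: M2=-19/37−10/37·-2493/946=94/473
back: M1=19/10−3/10·94/473=1741/946
M: M0=0, M1=1741/946, M2=94/473, M3=-2493/946, M4=3017/473, M5=0
seg 0: a=3, c=M0/2=0, d=(M1−M0)/(6·2)=1741/11352, b=Δ0−h0·(2M0+M1)/6=-4418/1419
seg 1: a=-2, c=M1/2=1741/1892, d=(M2−M1)/(6·3)=-1553/17028, b=Δ1−h1·(2M1+M2)/6=-3613/2838
seg 2: a=0, c=M2/2=47/473, d=(M3−M2)/(6·3)=-2681/17028, b=Δ2−h2·(2M2+M3)/6=10135/5676
seg 3: a=2, c=M3/2=-2493/1892, d=(M4−M3)/(6·2)=8527/11352, b=Δ3−h3·(2M3+M4)/6=-5305/2838
seg 4: a=-1, c=M4/2=3017/946, d=(M5−M4)/(6·1)=-3017/2838, b=Δ4−h4·(2M4+M5)/6=2659/1419
t_q=21/2 → seg 4, τ=1/2; S=-1+2659/1419·τ+3017/946·τ²+-3017/2838·τ³=4551/7568

  seg 0: a=3 b=-4418/1419 c=0 d=1741/11352
  seg 1: a=-2 b=-3613/2838 c=1741/1892 d=-1553/17028
  seg 2: a=0 b=10135/5676 c=47/473 d=-2681/17028
  seg 3: a=2 b=-5305/2838 c=-2493/1892 d=8527/11352
  seg 4: a=-1 b=2659/1419 c=3017/946 d=-3017/2838
S(21/2) = 4551/7568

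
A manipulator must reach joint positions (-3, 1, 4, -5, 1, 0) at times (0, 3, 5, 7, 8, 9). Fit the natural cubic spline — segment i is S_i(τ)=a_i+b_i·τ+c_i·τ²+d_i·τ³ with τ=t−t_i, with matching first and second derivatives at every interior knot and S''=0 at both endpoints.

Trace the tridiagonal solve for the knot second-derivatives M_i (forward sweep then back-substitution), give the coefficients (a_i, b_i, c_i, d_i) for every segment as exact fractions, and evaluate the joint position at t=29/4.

  seg 0: a=-3 b=463/1191 c=0 d=125/1191
  seg 1: a=1 b=3838/1191 c=375/397 d=-8603/9528
  seg 2: a=4 b=-9133/2382 c=-7103/1588 d=19723/9528
  seg 3: a=-5 b=3709/1191 c=3155/397 d=-6028/1191
  seg 4: a=1 b=4555/1191 c=-2873/397 d=2873/1191
S(29/4) = -12081/3176

Δ: Δ0=4/3, Δ1=3/2, Δ2=-9/2, Δ3=6, Δ4=-1
row 1: diag=10, rhs=1; c'=1/5, d'=1/10
row 2: denom=8−2·1/5=38/5; d'=(-36−2·1/10)/(38/5)=-181/38
row 3: denom=6−2·5/19=104/19; d'=(63−2·-181/38)/(104/19)=53/4
row 4: denom=4−1·19/104=397/104; d'=(-42−1·53/4)/(397/104)=-5746/397
back: M4=-5746/397
back: M3=53/4−19/104·-5746/397=6310/397
back: M2=-181/38−5/19·6310/397=-7103/794
back: M1=1/10−1/5·-7103/794=750/397
M: M0=0, M1=750/397, M2=-7103/794, M3=6310/397, M4=-5746/397, M5=0
seg 0: a=-3, c=M0/2=0, d=(M1−M0)/(6·3)=125/1191, b=Δ0−h0·(2M0+M1)/6=463/1191
seg 1: a=1, c=M1/2=375/397, d=(M2−M1)/(6·2)=-8603/9528, b=Δ1−h1·(2M1+M2)/6=3838/1191
seg 2: a=4, c=M2/2=-7103/1588, d=(M3−M2)/(6·2)=19723/9528, b=Δ2−h2·(2M2+M3)/6=-9133/2382
seg 3: a=-5, c=M3/2=3155/397, d=(M4−M3)/(6·1)=-6028/1191, b=Δ3−h3·(2M3+M4)/6=3709/1191
seg 4: a=1, c=M4/2=-2873/397, d=(M5−M4)/(6·1)=2873/1191, b=Δ4−h4·(2M4+M5)/6=4555/1191
t_q=29/4 → seg 3, τ=1/4; S=-5+3709/1191·τ+3155/397·τ²+-6028/1191·τ³=-12081/3176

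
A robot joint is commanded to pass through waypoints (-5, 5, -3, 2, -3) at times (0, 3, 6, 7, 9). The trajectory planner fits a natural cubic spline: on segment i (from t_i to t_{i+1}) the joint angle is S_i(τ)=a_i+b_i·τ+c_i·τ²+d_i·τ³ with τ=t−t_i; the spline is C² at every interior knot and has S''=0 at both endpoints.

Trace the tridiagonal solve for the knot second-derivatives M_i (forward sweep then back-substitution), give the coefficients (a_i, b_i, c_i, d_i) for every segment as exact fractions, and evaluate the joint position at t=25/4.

Δ: Δ0=10/3, Δ1=-8/3, Δ2=5, Δ3=-5/2
row 1: diag=12, rhs=-36; c'=1/4, d'=-3
row 2: denom=8−3·1/4=29/4; d'=(46−3·-3)/(29/4)=220/29
row 3: denom=6−1·4/29=170/29; d'=(-45−1·220/29)/(170/29)=-305/34
back: M3=-305/34
back: M2=220/29−4/29·-305/34=150/17
back: M1=-3−1/4·150/17=-177/34
M: M0=0, M1=-177/34, M2=150/17, M3=-305/34, M4=0
seg 0: a=-5, c=M0/2=0, d=(M1−M0)/(6·3)=-59/204, b=Δ0−h0·(2M0+M1)/6=1211/204
seg 1: a=5, c=M1/2=-177/68, d=(M2−M1)/(6·3)=53/68, b=Δ1−h1·(2M1+M2)/6=-191/102
seg 2: a=-3, c=M2/2=75/17, d=(M3−M2)/(6·1)=-605/204, b=Δ2−h2·(2M2+M3)/6=725/204
seg 3: a=2, c=M3/2=-305/68, d=(M4−M3)/(6·2)=305/408, b=Δ3−h3·(2M3+M4)/6=355/102
t_q=25/4 → seg 2, τ=1/4; S=-3+725/204·τ+75/17·τ²+-605/204·τ³=-8191/4352

  seg 0: a=-5 b=1211/204 c=0 d=-59/204
  seg 1: a=5 b=-191/102 c=-177/68 d=53/68
  seg 2: a=-3 b=725/204 c=75/17 d=-605/204
  seg 3: a=2 b=355/102 c=-305/68 d=305/408
S(25/4) = -8191/4352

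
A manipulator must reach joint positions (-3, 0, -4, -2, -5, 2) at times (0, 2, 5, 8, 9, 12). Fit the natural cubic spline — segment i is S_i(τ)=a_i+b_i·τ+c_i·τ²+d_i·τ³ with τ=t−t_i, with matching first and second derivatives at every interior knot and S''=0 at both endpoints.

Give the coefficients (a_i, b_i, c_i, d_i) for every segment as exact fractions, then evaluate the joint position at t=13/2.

  seg 0: a=-3 b=3259/1394 c=0 d=-146/697
  seg 1: a=0 b=-245/1394 c=-876/697 d=10927/37638
  seg 2: a=-4 b=5/41 c=5671/4182 d=-14735/37638
  seg 3: a=-2 b=-3223/1394 c=-4532/2091 d=6187/4182
  seg 4: a=-5 b=-4618/2091 c=9497/4182 d=-9497/37638
S(13/2) = -23277/11152

Δ: Δ0=3/2, Δ1=-4/3, Δ2=2/3, Δ3=-3, Δ4=7/3
row 1: diag=10, rhs=-17; c'=3/10, d'=-17/10
row 2: denom=12−3·3/10=111/10; d'=(12−3·-17/10)/(111/10)=57/37
row 3: denom=8−3·10/37=266/37; d'=(-22−3·57/37)/(266/37)=-985/266
row 4: denom=8−1·37/266=2091/266; d'=(32−1·-985/266)/(2091/266)=9497/2091
back: M4=9497/2091
back: M3=-985/266−37/266·9497/2091=-9064/2091
back: M2=57/37−10/37·-9064/2091=5671/2091
back: M1=-17/10−3/10·5671/2091=-1752/697
M: M0=0, M1=-1752/697, M2=5671/2091, M3=-9064/2091, M4=9497/2091, M5=0
seg 0: a=-3, c=M0/2=0, d=(M1−M0)/(6·2)=-146/697, b=Δ0−h0·(2M0+M1)/6=3259/1394
seg 1: a=0, c=M1/2=-876/697, d=(M2−M1)/(6·3)=10927/37638, b=Δ1−h1·(2M1+M2)/6=-245/1394
seg 2: a=-4, c=M2/2=5671/4182, d=(M3−M2)/(6·3)=-14735/37638, b=Δ2−h2·(2M2+M3)/6=5/41
seg 3: a=-2, c=M3/2=-4532/2091, d=(M4−M3)/(6·1)=6187/4182, b=Δ3−h3·(2M3+M4)/6=-3223/1394
seg 4: a=-5, c=M4/2=9497/4182, d=(M5−M4)/(6·3)=-9497/37638, b=Δ4−h4·(2M4+M5)/6=-4618/2091
t_q=13/2 → seg 2, τ=3/2; S=-4+5/41·τ+5671/4182·τ²+-14735/37638·τ³=-23277/11152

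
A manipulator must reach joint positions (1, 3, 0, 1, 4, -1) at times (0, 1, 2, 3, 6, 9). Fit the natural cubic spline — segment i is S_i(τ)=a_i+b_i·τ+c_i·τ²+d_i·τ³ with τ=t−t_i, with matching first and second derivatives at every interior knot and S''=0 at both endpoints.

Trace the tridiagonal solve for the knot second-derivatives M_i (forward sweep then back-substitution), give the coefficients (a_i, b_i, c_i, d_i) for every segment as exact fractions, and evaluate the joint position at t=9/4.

  seg 0: a=1 b=4534/1257 c=0 d=-2020/1257
  seg 1: a=3 b=-1526/1257 c=-2020/419 d=3815/1257
  seg 2: a=0 b=-2201/1257 c=1795/419 d=-1927/1257
  seg 3: a=1 b=2788/1257 c=-132/419 d=-343/11313
  seg 4: a=4 b=-617/1257 c=-739/1257 d=739/11313
S(9/4) = -5201/26816

Δ: Δ0=2, Δ1=-3, Δ2=1, Δ3=1, Δ4=-5/3
row 1: diag=4, rhs=-30; c'=1/4, d'=-15/2
row 2: denom=4−1·1/4=15/4; d'=(24−1·-15/2)/(15/4)=42/5
row 3: denom=8−1·4/15=116/15; d'=(0−1·42/5)/(116/15)=-63/58
row 4: denom=12−3·45/116=1257/116; d'=(-16−3·-63/58)/(1257/116)=-1478/1257
back: M4=-1478/1257
back: M3=-63/58−45/116·-1478/1257=-264/419
back: M2=42/5−4/15·-264/419=3590/419
back: M1=-15/2−1/4·3590/419=-4040/419
M: M0=0, M1=-4040/419, M2=3590/419, M3=-264/419, M4=-1478/1257, M5=0
seg 0: a=1, c=M0/2=0, d=(M1−M0)/(6·1)=-2020/1257, b=Δ0−h0·(2M0+M1)/6=4534/1257
seg 1: a=3, c=M1/2=-2020/419, d=(M2−M1)/(6·1)=3815/1257, b=Δ1−h1·(2M1+M2)/6=-1526/1257
seg 2: a=0, c=M2/2=1795/419, d=(M3−M2)/(6·1)=-1927/1257, b=Δ2−h2·(2M2+M3)/6=-2201/1257
seg 3: a=1, c=M3/2=-132/419, d=(M4−M3)/(6·3)=-343/11313, b=Δ3−h3·(2M3+M4)/6=2788/1257
seg 4: a=4, c=M4/2=-739/1257, d=(M5−M4)/(6·3)=739/11313, b=Δ4−h4·(2M4+M5)/6=-617/1257
t_q=9/4 → seg 2, τ=1/4; S=0+-2201/1257·τ+1795/419·τ²+-1927/1257·τ³=-5201/26816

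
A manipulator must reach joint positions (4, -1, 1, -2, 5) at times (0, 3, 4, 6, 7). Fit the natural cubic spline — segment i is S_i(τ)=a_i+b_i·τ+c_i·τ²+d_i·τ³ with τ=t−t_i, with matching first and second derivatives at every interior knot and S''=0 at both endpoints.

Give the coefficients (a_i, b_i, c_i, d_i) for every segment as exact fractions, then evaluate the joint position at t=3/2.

  seg 0: a=4 b=-1324/375 c=0 d=233/1125
  seg 1: a=-1 b=773/375 c=233/125 d=-722/375
  seg 2: a=1 b=1/75 c=-489/125 d=4733/3000
  seg 3: a=-2 b=2473/750 c=2777/500 d=-2777/1500
S(3/2) = -597/1000

Δ: Δ0=-5/3, Δ1=2, Δ2=-3/2, Δ3=7
row 1: diag=8, rhs=22; c'=1/8, d'=11/4
row 2: denom=6−1·1/8=47/8; d'=(-21−1·11/4)/(47/8)=-190/47
row 3: denom=6−2·16/47=250/47; d'=(51−2·-190/47)/(250/47)=2777/250
back: M3=2777/250
back: M2=-190/47−16/47·2777/250=-978/125
back: M1=11/4−1/8·-978/125=466/125
M: M0=0, M1=466/125, M2=-978/125, M3=2777/250, M4=0
seg 0: a=4, c=M0/2=0, d=(M1−M0)/(6·3)=233/1125, b=Δ0−h0·(2M0+M1)/6=-1324/375
seg 1: a=-1, c=M1/2=233/125, d=(M2−M1)/(6·1)=-722/375, b=Δ1−h1·(2M1+M2)/6=773/375
seg 2: a=1, c=M2/2=-489/125, d=(M3−M2)/(6·2)=4733/3000, b=Δ2−h2·(2M2+M3)/6=1/75
seg 3: a=-2, c=M3/2=2777/500, d=(M4−M3)/(6·1)=-2777/1500, b=Δ3−h3·(2M3+M4)/6=2473/750
t_q=3/2 → seg 0, τ=3/2; S=4+-1324/375·τ+0·τ²+233/1125·τ³=-597/1000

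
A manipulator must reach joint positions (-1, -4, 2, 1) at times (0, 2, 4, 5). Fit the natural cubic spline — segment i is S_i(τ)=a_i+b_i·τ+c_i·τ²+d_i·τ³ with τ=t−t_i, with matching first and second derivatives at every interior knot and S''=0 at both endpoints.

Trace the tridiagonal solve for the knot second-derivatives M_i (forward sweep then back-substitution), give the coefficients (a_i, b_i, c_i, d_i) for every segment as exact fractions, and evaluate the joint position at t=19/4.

  seg 0: a=-1 b=-34/11 c=0 d=35/88
  seg 1: a=-4 b=37/22 c=105/44 d=-19/22
  seg 2: a=2 b=19/22 c=-123/44 d=41/44
S(19/4) = 4135/2816

Δ: Δ0=-3/2, Δ1=3, Δ2=-1
row 1: diag=8, rhs=27; c'=1/4, d'=27/8
row 2: denom=6−2·1/4=11/2; d'=(-24−2·27/8)/(11/2)=-123/22
back: M2=-123/22
back: M1=27/8−1/4·-123/22=105/22
M: M0=0, M1=105/22, M2=-123/22, M3=0
seg 0: a=-1, c=M0/2=0, d=(M1−M0)/(6·2)=35/88, b=Δ0−h0·(2M0+M1)/6=-34/11
seg 1: a=-4, c=M1/2=105/44, d=(M2−M1)/(6·2)=-19/22, b=Δ1−h1·(2M1+M2)/6=37/22
seg 2: a=2, c=M2/2=-123/44, d=(M3−M2)/(6·1)=41/44, b=Δ2−h2·(2M2+M3)/6=19/22
t_q=19/4 → seg 2, τ=3/4; S=2+19/22·τ+-123/44·τ²+41/44·τ³=4135/2816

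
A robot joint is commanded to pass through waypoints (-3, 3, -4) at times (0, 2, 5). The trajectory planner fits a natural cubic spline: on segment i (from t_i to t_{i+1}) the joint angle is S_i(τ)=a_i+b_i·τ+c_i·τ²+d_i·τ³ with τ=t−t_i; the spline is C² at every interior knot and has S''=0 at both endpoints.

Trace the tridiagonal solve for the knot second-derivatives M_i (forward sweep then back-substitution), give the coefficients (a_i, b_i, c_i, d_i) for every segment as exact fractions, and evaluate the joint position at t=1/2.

  seg 0: a=-3 b=61/15 c=0 d=-4/15
  seg 1: a=3 b=13/15 c=-8/5 d=8/45
S(1/2) = -1

Δ: Δ0=3, Δ1=-7/3
row 1: diag=10, rhs=-32; c'=3/10, d'=-16/5
back: M1=-16/5
M: M0=0, M1=-16/5, M2=0
seg 0: a=-3, c=M0/2=0, d=(M1−M0)/(6·2)=-4/15, b=Δ0−h0·(2M0+M1)/6=61/15
seg 1: a=3, c=M1/2=-8/5, d=(M2−M1)/(6·3)=8/45, b=Δ1−h1·(2M1+M2)/6=13/15
t_q=1/2 → seg 0, τ=1/2; S=-3+61/15·τ+0·τ²+-4/15·τ³=-1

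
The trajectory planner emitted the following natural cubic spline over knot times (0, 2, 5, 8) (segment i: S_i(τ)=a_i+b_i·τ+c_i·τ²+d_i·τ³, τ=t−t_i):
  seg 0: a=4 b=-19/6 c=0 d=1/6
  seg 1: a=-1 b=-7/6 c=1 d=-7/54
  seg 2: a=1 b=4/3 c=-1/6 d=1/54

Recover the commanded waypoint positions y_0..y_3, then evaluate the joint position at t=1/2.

y_0 = S_0(0) = a_0 = 4
y_1 = S_1(0) = a_1 = -1
y_2 = S_2(0) = a_2 = 1
y_3 = S_2(3) = 4
t_q=1/2 is in segment 0 (τ=1/2); S_0(τ)=39/16

y_0=4 y_1=-1 y_2=1 y_3=4
S(1/2) = 39/16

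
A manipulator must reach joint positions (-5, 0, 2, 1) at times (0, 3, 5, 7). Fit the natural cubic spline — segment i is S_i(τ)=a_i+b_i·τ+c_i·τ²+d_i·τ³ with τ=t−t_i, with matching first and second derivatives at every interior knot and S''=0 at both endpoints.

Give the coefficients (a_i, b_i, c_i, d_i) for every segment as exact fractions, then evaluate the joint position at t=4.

Δ: Δ0=5/3, Δ1=1, Δ2=-1/2
row 1: diag=10, rhs=-4; c'=1/5, d'=-2/5
row 2: denom=8−2·1/5=38/5; d'=(-9−2·-2/5)/(38/5)=-41/38
back: M2=-41/38
back: M1=-2/5−1/5·-41/38=-7/38
M: M0=0, M1=-7/38, M2=-41/38, M3=0
seg 0: a=-5, c=M0/2=0, d=(M1−M0)/(6·3)=-7/684, b=Δ0−h0·(2M0+M1)/6=401/228
seg 1: a=0, c=M1/2=-7/76, d=(M2−M1)/(6·2)=-17/228, b=Δ1−h1·(2M1+M2)/6=169/114
seg 2: a=2, c=M2/2=-41/76, d=(M3−M2)/(6·2)=41/456, b=Δ2−h2·(2M2+M3)/6=25/114
t_q=4 → seg 1, τ=1; S=0+169/114·τ+-7/76·τ²+-17/228·τ³=25/19

  seg 0: a=-5 b=401/228 c=0 d=-7/684
  seg 1: a=0 b=169/114 c=-7/76 d=-17/228
  seg 2: a=2 b=25/114 c=-41/76 d=41/456
S(4) = 25/19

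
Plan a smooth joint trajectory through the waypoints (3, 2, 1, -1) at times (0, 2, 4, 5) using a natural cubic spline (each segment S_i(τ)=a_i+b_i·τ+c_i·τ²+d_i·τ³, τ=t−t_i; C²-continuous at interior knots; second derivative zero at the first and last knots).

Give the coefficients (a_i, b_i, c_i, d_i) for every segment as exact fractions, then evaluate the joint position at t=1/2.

Δ: Δ0=-1/2, Δ1=-1/2, Δ2=-2
row 1: diag=8, rhs=0; c'=1/4, d'=0
row 2: denom=6−2·1/4=11/2; d'=(-9−2·0)/(11/2)=-18/11
back: M2=-18/11
back: M1=0−1/4·-18/11=9/22
M: M0=0, M1=9/22, M2=-18/11, M3=0
seg 0: a=3, c=M0/2=0, d=(M1−M0)/(6·2)=3/88, b=Δ0−h0·(2M0+M1)/6=-7/11
seg 1: a=2, c=M1/2=9/44, d=(M2−M1)/(6·2)=-15/88, b=Δ1−h1·(2M1+M2)/6=-5/22
seg 2: a=1, c=M2/2=-9/11, d=(M3−M2)/(6·1)=3/11, b=Δ2−h2·(2M2+M3)/6=-16/11
t_q=1/2 → seg 0, τ=1/2; S=3+-7/11·τ+0·τ²+3/88·τ³=1891/704

  seg 0: a=3 b=-7/11 c=0 d=3/88
  seg 1: a=2 b=-5/22 c=9/44 d=-15/88
  seg 2: a=1 b=-16/11 c=-9/11 d=3/11
S(1/2) = 1891/704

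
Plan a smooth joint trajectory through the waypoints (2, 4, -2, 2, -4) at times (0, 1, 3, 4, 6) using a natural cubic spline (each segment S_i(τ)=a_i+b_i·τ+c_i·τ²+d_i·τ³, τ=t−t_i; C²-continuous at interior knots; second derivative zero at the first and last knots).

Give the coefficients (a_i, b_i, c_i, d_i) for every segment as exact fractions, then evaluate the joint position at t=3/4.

  seg 0: a=2 b=215/62 c=0 d=-91/62
  seg 1: a=4 b=-29/31 c=-273/62 d=209/124
  seg 2: a=-2 b=52/31 c=177/31 d=-105/31
  seg 3: a=2 b=91/31 c=-138/31 d=23/31
S(3/4) = 15799/3968

Δ: Δ0=2, Δ1=-3, Δ2=4, Δ3=-3
row 1: diag=6, rhs=-30; c'=1/3, d'=-5
row 2: denom=6−2·1/3=16/3; d'=(42−2·-5)/(16/3)=39/4
row 3: denom=6−1·3/16=93/16; d'=(-42−1·39/4)/(93/16)=-276/31
back: M3=-276/31
back: M2=39/4−3/16·-276/31=354/31
back: M1=-5−1/3·354/31=-273/31
M: M0=0, M1=-273/31, M2=354/31, M3=-276/31, M4=0
seg 0: a=2, c=M0/2=0, d=(M1−M0)/(6·1)=-91/62, b=Δ0−h0·(2M0+M1)/6=215/62
seg 1: a=4, c=M1/2=-273/62, d=(M2−M1)/(6·2)=209/124, b=Δ1−h1·(2M1+M2)/6=-29/31
seg 2: a=-2, c=M2/2=177/31, d=(M3−M2)/(6·1)=-105/31, b=Δ2−h2·(2M2+M3)/6=52/31
seg 3: a=2, c=M3/2=-138/31, d=(M4−M3)/(6·2)=23/31, b=Δ3−h3·(2M3+M4)/6=91/31
t_q=3/4 → seg 0, τ=3/4; S=2+215/62·τ+0·τ²+-91/62·τ³=15799/3968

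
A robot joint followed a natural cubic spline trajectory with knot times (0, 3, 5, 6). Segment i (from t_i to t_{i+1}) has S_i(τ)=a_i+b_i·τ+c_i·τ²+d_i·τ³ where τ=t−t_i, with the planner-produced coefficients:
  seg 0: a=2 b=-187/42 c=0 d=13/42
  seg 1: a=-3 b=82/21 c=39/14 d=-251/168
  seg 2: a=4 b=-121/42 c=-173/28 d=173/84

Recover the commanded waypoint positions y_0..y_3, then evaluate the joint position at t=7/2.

y_0=2 y_1=-3 y_2=4 y_3=-3
S(7/2) = -241/448

y_0 = S_0(0) = a_0 = 2
y_1 = S_1(0) = a_1 = -3
y_2 = S_2(0) = a_2 = 4
y_3 = S_2(1) = -3
t_q=7/2 is in segment 1 (τ=1/2); S_1(τ)=-241/448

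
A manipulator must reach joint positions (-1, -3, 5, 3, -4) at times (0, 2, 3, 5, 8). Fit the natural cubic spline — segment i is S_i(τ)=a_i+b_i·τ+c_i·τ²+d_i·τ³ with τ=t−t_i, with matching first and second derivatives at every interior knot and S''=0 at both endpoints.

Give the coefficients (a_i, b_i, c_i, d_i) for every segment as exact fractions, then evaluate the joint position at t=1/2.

  seg 0: a=-1 b=-2263/489 c=0 d=887/978
  seg 1: a=-3 b=3059/489 c=887/163 d=-1808/489
  seg 2: a=5 b=2957/489 c=-921/163 d=520/489
  seg 3: a=3 b=-1855/489 c=119/163 d=-119/1467
S(1/2) = -8347/2608

Δ: Δ0=-1, Δ1=8, Δ2=-1, Δ3=-7/3
row 1: diag=6, rhs=54; c'=1/6, d'=9
row 2: denom=6−1·1/6=35/6; d'=(-54−1·9)/(35/6)=-54/5
row 3: denom=10−2·12/35=326/35; d'=(-8−2·-54/5)/(326/35)=238/163
back: M3=238/163
back: M2=-54/5−12/35·238/163=-1842/163
back: M1=9−1/6·-1842/163=1774/163
M: M0=0, M1=1774/163, M2=-1842/163, M3=238/163, M4=0
seg 0: a=-1, c=M0/2=0, d=(M1−M0)/(6·2)=887/978, b=Δ0−h0·(2M0+M1)/6=-2263/489
seg 1: a=-3, c=M1/2=887/163, d=(M2−M1)/(6·1)=-1808/489, b=Δ1−h1·(2M1+M2)/6=3059/489
seg 2: a=5, c=M2/2=-921/163, d=(M3−M2)/(6·2)=520/489, b=Δ2−h2·(2M2+M3)/6=2957/489
seg 3: a=3, c=M3/2=119/163, d=(M4−M3)/(6·3)=-119/1467, b=Δ3−h3·(2M3+M4)/6=-1855/489
t_q=1/2 → seg 0, τ=1/2; S=-1+-2263/489·τ+0·τ²+887/978·τ³=-8347/2608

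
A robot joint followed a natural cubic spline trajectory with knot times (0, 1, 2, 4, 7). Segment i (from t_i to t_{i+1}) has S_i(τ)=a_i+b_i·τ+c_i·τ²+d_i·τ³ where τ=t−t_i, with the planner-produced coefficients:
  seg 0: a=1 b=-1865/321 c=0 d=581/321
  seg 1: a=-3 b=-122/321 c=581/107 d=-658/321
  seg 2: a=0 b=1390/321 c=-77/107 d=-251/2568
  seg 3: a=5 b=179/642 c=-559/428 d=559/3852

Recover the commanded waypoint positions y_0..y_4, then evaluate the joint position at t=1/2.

y_0 = S_0(0) = a_0 = 1
y_1 = S_1(0) = a_1 = -3
y_2 = S_2(0) = a_2 = 0
y_3 = S_3(0) = a_3 = 5
y_4 = S_3(3) = -2
t_q=1/2 is in segment 0 (τ=1/2); S_0(τ)=-1437/856

y_0=1 y_1=-3 y_2=0 y_3=5 y_4=-2
S(1/2) = -1437/856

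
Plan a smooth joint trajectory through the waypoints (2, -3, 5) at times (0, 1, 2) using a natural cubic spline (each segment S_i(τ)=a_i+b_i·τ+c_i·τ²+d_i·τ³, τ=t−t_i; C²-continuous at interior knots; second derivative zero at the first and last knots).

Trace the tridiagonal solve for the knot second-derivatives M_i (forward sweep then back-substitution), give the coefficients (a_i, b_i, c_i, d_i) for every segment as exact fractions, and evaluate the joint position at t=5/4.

Δ: Δ0=-5, Δ1=8
row 1: diag=4, rhs=78; c'=1/4, d'=39/2
back: M1=39/2
M: M0=0, M1=39/2, M2=0
seg 0: a=2, c=M0/2=0, d=(M1−M0)/(6·1)=13/4, b=Δ0−h0·(2M0+M1)/6=-33/4
seg 1: a=-3, c=M1/2=39/4, d=(M2−M1)/(6·1)=-13/4, b=Δ1−h1·(2M1+M2)/6=3/2
t_q=5/4 → seg 1, τ=1/4; S=-3+3/2·τ+39/4·τ²+-13/4·τ³=-529/256

  seg 0: a=2 b=-33/4 c=0 d=13/4
  seg 1: a=-3 b=3/2 c=39/4 d=-13/4
S(5/4) = -529/256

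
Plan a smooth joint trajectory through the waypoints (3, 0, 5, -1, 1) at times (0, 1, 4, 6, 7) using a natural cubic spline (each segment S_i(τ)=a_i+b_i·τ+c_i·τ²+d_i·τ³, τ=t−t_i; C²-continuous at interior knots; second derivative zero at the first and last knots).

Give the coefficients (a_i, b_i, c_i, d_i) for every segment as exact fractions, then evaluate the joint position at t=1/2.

Δ: Δ0=-3, Δ1=5/3, Δ2=-3, Δ3=2
row 1: diag=8, rhs=28; c'=3/8, d'=7/2
row 2: denom=10−3·3/8=71/8; d'=(-28−3·7/2)/(71/8)=-308/71
row 3: denom=6−2·16/71=394/71; d'=(30−2·-308/71)/(394/71)=1373/197
back: M3=1373/197
back: M2=-308/71−16/71·1373/197=-1164/197
back: M1=7/2−3/8·-1164/197=1126/197
M: M0=0, M1=1126/197, M2=-1164/197, M3=1373/197, M4=0
seg 0: a=3, c=M0/2=0, d=(M1−M0)/(6·1)=563/591, b=Δ0−h0·(2M0+M1)/6=-2336/591
seg 1: a=0, c=M1/2=563/197, d=(M2−M1)/(6·3)=-1145/1773, b=Δ1−h1·(2M1+M2)/6=-647/591
seg 2: a=5, c=M2/2=-582/197, d=(M3−M2)/(6·2)=2537/2364, b=Δ2−h2·(2M2+M3)/6=-818/591
seg 3: a=-1, c=M3/2=1373/394, d=(M4−M3)/(6·1)=-1373/1182, b=Δ3−h3·(2M3+M4)/6=-191/591
t_q=1/2 → seg 0, τ=1/2; S=3+-2336/591·τ+0·τ²+563/591·τ³=1801/1576

  seg 0: a=3 b=-2336/591 c=0 d=563/591
  seg 1: a=0 b=-647/591 c=563/197 d=-1145/1773
  seg 2: a=5 b=-818/591 c=-582/197 d=2537/2364
  seg 3: a=-1 b=-191/591 c=1373/394 d=-1373/1182
S(1/2) = 1801/1576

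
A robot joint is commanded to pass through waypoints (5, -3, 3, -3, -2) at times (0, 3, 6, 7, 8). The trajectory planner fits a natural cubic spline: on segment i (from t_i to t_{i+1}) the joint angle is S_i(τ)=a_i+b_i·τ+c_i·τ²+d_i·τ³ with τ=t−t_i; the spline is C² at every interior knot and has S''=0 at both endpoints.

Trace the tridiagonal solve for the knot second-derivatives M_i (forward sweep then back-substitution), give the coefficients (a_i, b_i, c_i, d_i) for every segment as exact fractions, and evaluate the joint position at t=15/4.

Δ: Δ0=-8/3, Δ1=2, Δ2=-6, Δ3=1
row 1: diag=12, rhs=28; c'=1/4, d'=7/3
row 2: denom=8−3·1/4=29/4; d'=(-48−3·7/3)/(29/4)=-220/29
row 3: denom=4−1·4/29=112/29; d'=(42−1·-220/29)/(112/29)=719/56
back: M3=719/56
back: M2=-220/29−4/29·719/56=-131/14
back: M1=7/3−1/4·-131/14=785/168
M: M0=0, M1=785/168, M2=-131/14, M3=719/56, M4=0
seg 0: a=5, c=M0/2=0, d=(M1−M0)/(6·3)=785/3024, b=Δ0−h0·(2M0+M1)/6=-1681/336
seg 1: a=-3, c=M1/2=785/336, d=(M2−M1)/(6·3)=-2357/3024, b=Δ1−h1·(2M1+M2)/6=337/168
seg 2: a=3, c=M2/2=-131/28, d=(M3−M2)/(6·1)=1243/336, b=Δ2−h2·(2M2+M3)/6=-241/48
seg 3: a=-3, c=M3/2=719/112, d=(M4−M3)/(6·1)=-719/336, b=Δ3−h3·(2M3+M4)/6=-551/168
t_q=15/4 → seg 1, τ=3/4; S=-3+337/168·τ+785/336·τ²+-2357/3024·τ³=-3657/7168

  seg 0: a=5 b=-1681/336 c=0 d=785/3024
  seg 1: a=-3 b=337/168 c=785/336 d=-2357/3024
  seg 2: a=3 b=-241/48 c=-131/28 d=1243/336
  seg 3: a=-3 b=-551/168 c=719/112 d=-719/336
S(15/4) = -3657/7168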